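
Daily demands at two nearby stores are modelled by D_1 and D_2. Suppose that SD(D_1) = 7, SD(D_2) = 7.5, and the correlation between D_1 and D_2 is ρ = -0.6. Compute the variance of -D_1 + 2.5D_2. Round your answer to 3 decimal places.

Var(D_1) = (7)² = 49;  Var(D_2) = (7.5)² = 56.25
cov(D_1,D_2) = ρ·SD(D_1)·SD(D_2) = -0.6·7·7.5 = -31.5
Var(-D_1 + 2.5D_2) = (-1)²·Var(D_1) + (2.5)²·Var(D_2) + 2·(-1)·(2.5)·cov(D_1,D_2)
= 1·49 + 6.25·56.25 + -5·-31.5 = 558.0625

558.063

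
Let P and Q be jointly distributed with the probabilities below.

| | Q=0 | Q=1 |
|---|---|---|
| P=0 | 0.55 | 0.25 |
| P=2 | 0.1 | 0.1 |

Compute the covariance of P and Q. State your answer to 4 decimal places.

0.0600

E[P] = 0.4,  E[Q] = 0.35
E[PQ] = 0.2
Cov(P,Q) = E[PQ] − E[P]E[Q] = 0.2 − (0.4)(0.35) = 0.06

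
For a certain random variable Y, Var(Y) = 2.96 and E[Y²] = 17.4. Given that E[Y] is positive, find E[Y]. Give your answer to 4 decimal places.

3.8000

(E[Y])² = E[Y²] − Var(Y) = 17.4 − 2.96 = 14.44
E[Y] = √14.44 = 3.8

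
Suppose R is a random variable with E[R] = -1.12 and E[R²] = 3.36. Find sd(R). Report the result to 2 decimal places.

var(R) = 3.36 − (-1.12)² = 2.1056
sd(R) = √2.1056 ≈ 1.45

1.45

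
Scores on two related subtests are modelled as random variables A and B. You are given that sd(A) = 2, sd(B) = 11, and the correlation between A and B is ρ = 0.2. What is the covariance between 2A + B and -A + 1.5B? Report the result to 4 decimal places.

182.3000

Var(A) = (2)² = 4;  Var(B) = (11)² = 121
Cov(A,B) = ρ·sd(A)·sd(B) = 0.2·2·11 = 4.4
Cov(2A + B, -A + 1.5B) = (2)(-1)Var(A) + (1)(1.5)Var(B) + [(2)(1.5) + (1)(-1)]Cov(A,B)
= -2·4 + 1.5·121 + 2·4.4 = 182.3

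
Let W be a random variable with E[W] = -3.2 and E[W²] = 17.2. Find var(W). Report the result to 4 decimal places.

var(W) = 17.2 − (-3.2)² = 6.96

6.9600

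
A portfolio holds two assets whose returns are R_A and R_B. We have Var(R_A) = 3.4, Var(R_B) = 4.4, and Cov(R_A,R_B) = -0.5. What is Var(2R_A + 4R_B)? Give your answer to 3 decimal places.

76.000

Var(2R_A + 4R_B) = (2)²·Var(R_A) + (4)²·Var(R_B) + 2·(2)·(4)·Cov(R_A,R_B)
= 4·3.4 + 16·4.4 + 16·-0.5 = 76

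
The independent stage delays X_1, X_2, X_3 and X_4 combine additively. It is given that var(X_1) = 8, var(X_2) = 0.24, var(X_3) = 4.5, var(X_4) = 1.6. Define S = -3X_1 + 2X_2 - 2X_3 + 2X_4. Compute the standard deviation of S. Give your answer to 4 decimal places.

9.8671

By independence, var(S) = (-3)²var(X_1) + (2)²var(X_2) + (-2)²var(X_3) + (2)²var(X_4)
= (-3)²·8 + (2)²·0.24 + (-2)²·4.5 + (2)²·1.6 = 97.36
sd(S) = √97.36 ≈ 9.8671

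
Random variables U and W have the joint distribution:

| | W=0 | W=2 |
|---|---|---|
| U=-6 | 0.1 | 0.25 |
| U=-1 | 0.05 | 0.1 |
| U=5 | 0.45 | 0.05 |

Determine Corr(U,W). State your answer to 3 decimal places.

-0.590

E[U] = 0.25,  E[W] = 0.8
E[UW] = -2.7
cov(U,W) = E[UW] − E[U]E[W] = -2.7 − (0.25)(0.8) = -2.9
var(U) = 25.1875,  var(W) = 0.96
ρ = -2.9 / √(25.1875·0.96) ≈ -0.590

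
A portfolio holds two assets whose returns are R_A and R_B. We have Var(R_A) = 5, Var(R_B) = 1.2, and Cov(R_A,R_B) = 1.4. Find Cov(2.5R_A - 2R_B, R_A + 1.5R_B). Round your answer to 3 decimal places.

11.350

Cov(2.5R_A - 2R_B, R_A + 1.5R_B) = (2.5)(1)Var(R_A) + (-2)(1.5)Var(R_B) + [(2.5)(1.5) + (-2)(1)]Cov(R_A,R_B)
= 2.5·5 + -3·1.2 + 1.75·1.4 = 11.35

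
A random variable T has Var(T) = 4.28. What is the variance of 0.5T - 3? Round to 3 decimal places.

1.070

Var(0.5T - 3) = (0.5)²·Var(T) = 0.25·4.28 = 1.07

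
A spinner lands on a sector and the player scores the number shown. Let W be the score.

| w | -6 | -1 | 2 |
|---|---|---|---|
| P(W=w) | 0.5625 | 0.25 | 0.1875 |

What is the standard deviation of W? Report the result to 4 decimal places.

E[W] = (-6)(0.5625) + (-1)(0.25) + (2)(0.1875) = -3.25
E[W²] = (-6)²(0.5625) + (-1)²(0.25) + (2)²(0.1875) = 21.25
V(W) = E[W²] − (E[W])² = 21.25 − (-3.25)² = 10.6875
SD(W) = √10.6875 ≈ 3.2692

3.2692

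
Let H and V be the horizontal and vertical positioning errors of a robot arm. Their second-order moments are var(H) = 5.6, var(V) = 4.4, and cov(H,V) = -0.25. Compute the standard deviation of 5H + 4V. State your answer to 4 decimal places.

var(5H + 4V) = (5)²·var(H) + (4)²·var(V) + 2·(5)·(4)·cov(H,V)
= 25·5.6 + 16·4.4 + 40·-0.25 = 200.4
sd(5H + 4V) = √200.4 ≈ 14.1563

14.1563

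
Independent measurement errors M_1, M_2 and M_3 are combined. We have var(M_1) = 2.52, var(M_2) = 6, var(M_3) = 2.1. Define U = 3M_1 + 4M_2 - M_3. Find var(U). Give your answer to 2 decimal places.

120.78

By independence, var(U) = (3)²var(M_1) + (4)²var(M_2) + (-1)²var(M_3)
= (3)²·2.52 + (4)²·6 + (-1)²·2.1 = 120.78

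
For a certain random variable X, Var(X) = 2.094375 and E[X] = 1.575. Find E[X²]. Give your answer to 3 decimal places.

4.575

E[X²] = Var(X) + (E[X])² = 2.094375 + (1.575)² = 4.575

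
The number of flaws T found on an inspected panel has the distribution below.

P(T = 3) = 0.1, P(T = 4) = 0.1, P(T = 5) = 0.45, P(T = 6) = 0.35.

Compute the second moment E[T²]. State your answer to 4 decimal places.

26.3500

E[T²] = (3)²(0.1) + (4)²(0.1) + (5)²(0.45) + (6)²(0.35) = 26.35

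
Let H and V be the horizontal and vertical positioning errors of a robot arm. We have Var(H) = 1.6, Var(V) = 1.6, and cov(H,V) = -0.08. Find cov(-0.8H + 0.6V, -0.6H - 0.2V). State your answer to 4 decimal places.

0.5920

cov(-0.8H + 0.6V, -0.6H - 0.2V) = (-0.8)(-0.6)Var(H) + (0.6)(-0.2)Var(V) + [(-0.8)(-0.2) + (0.6)(-0.6)]cov(H,V)
= 0.48·1.6 + -0.12·1.6 + -0.2·-0.08 = 0.592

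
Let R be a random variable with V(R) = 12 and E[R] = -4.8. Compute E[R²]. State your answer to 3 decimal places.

E[R²] = V(R) + (E[R])² = 12 + (-4.8)² = 35.04

35.040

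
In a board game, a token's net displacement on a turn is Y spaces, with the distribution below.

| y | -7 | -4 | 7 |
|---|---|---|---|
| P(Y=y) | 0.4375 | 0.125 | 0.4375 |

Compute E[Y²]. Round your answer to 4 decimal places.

E[Y²] = (-7)²(0.4375) + (-4)²(0.125) + (7)²(0.4375) = 44.875

44.8750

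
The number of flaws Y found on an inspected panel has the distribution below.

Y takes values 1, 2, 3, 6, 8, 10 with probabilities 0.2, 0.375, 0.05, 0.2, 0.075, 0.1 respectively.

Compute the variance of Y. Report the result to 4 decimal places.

8.9400

E[Y] = (1)(0.2) + (2)(0.375) + (3)(0.05) + (6)(0.2) + (8)(0.075) + (10)(0.1) = 3.9
E[Y²] = (1)²(0.2) + (2)²(0.375) + (3)²(0.05) + (6)²(0.2) + (8)²(0.075) + (10)²(0.1) = 24.15
V(Y) = E[Y²] − (E[Y])² = 24.15 − (3.9)² = 8.94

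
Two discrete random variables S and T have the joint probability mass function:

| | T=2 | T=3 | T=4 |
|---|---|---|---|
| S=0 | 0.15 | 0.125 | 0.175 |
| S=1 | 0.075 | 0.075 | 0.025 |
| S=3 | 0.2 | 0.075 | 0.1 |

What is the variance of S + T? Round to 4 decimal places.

2.1944

E[S] = 1.3,  E[T] = 2.875,  E[ST] = 3.55
Var(S) = 3.55 − (1.3)² = 1.86;  Var(T) = 8.975 − (2.875)² = 0.709375
cov(S,T) = 3.55 − (1.3)(2.875) = -0.1875
Var(S + T) = (1)²·1.86 + (1)²·0.709375 + 2·(1)·(1)·-0.1875 = 2.194375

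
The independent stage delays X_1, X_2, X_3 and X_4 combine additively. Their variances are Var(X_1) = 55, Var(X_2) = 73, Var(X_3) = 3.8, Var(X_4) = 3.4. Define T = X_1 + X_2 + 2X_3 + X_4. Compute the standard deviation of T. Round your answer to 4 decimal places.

12.1078

By independence, Var(T) = (1)²Var(X_1) + (1)²Var(X_2) + (2)²Var(X_3) + (1)²Var(X_4)
= (1)²·55 + (1)²·73 + (2)²·3.8 + (1)²·3.4 = 146.6
σ(T) = √146.6 ≈ 12.1078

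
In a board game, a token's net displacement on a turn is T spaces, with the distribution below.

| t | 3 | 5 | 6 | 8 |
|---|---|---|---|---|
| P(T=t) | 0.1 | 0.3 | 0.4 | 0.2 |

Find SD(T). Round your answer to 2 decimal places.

1.40

E[T] = (3)(0.1) + (5)(0.3) + (6)(0.4) + (8)(0.2) = 5.8
E[T²] = (3)²(0.1) + (5)²(0.3) + (6)²(0.4) + (8)²(0.2) = 35.6
var(T) = E[T²] − (E[T])² = 35.6 − (5.8)² = 1.96
SD(T) = √1.96 ≈ 1.40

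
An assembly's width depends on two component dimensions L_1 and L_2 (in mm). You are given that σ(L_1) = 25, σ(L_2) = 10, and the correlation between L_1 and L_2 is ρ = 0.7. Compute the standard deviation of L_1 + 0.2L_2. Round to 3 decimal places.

V(L_1) = (25)² = 625;  V(L_2) = (10)² = 100
cov(L_1,L_2) = ρ·σ(L_1)·σ(L_2) = 0.7·25·10 = 175
V(L_1 + 0.2L_2) = (1)²·V(L_1) + (0.2)²·V(L_2) + 2·(1)·(0.2)·cov(L_1,L_2)
= 1·625 + 0.04·100 + 0.4·175 = 699
σ(L_1 + 0.2L_2) = √699 ≈ 26.439

26.439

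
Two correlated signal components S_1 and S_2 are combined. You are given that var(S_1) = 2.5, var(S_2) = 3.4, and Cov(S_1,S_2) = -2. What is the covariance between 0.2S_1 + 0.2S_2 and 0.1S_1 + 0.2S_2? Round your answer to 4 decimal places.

0.0660

Cov(0.2S_1 + 0.2S_2, 0.1S_1 + 0.2S_2) = (0.2)(0.1)var(S_1) + (0.2)(0.2)var(S_2) + [(0.2)(0.2) + (0.2)(0.1)]Cov(S_1,S_2)
= 0.02·2.5 + 0.04·3.4 + 0.06·-2 = 0.066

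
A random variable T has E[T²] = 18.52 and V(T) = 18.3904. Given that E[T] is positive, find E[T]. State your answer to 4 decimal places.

0.3600

(E[T])² = E[T²] − V(T) = 18.52 − 18.3904 = 0.1296
E[T] = √0.1296 = 0.36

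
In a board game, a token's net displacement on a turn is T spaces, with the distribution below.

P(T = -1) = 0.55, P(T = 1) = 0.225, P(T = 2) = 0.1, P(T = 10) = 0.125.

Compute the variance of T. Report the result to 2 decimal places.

E[T] = (-1)(0.55) + (1)(0.225) + (2)(0.1) + (10)(0.125) = 1.125
E[T²] = (-1)²(0.55) + (1)²(0.225) + (2)²(0.1) + (10)²(0.125) = 13.675
var(T) = E[T²] − (E[T])² = 13.675 − (1.125)² = 12.409375

12.41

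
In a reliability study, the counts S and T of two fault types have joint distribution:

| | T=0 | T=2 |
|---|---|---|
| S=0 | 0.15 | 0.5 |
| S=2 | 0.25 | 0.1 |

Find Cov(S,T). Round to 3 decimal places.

E[S] = 0.7,  E[T] = 1.2
E[ST] = 0.4
Cov(S,T) = E[ST] − E[S]E[T] = 0.4 − (0.7)(1.2) = -0.44

-0.440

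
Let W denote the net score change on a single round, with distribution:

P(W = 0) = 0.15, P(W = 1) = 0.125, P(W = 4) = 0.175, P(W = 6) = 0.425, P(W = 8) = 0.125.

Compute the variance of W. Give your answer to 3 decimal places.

E[W] = (0)(0.15) + (1)(0.125) + (4)(0.175) + (6)(0.425) + (8)(0.125) = 4.375
E[W²] = (0)²(0.15) + (1)²(0.125) + (4)²(0.175) + (6)²(0.425) + (8)²(0.125) = 26.225
V(W) = E[W²] − (E[W])² = 26.225 − (4.375)² = 7.084375

7.084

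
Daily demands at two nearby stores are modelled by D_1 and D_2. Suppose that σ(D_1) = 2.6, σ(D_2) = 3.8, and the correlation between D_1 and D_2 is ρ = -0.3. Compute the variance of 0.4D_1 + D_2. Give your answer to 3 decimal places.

Var(D_1) = (2.6)² = 6.76;  Var(D_2) = (3.8)² = 14.44
Cov(D_1,D_2) = ρ·σ(D_1)·σ(D_2) = -0.3·2.6·3.8 = -2.964
Var(0.4D_1 + D_2) = (0.4)²·Var(D_1) + (1)²·Var(D_2) + 2·(0.4)·(1)·Cov(D_1,D_2)
= 0.16·6.76 + 1·14.44 + 0.8·-2.964 = 13.1504

13.150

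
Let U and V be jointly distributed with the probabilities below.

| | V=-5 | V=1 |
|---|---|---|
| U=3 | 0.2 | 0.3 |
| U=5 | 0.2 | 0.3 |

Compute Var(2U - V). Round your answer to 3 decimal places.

12.640

E[U] = 4,  E[V] = -1.4,  E[UV] = -5.6
Var(U) = 17 − (4)² = 1;  Var(V) = 10.6 − (-1.4)² = 8.64
Cov(U,V) = -5.6 − (4)(-1.4) = 0
Var(2U - V) = (2)²·1 + (-1)²·8.64 + 2·(2)·(-1)·0 = 12.64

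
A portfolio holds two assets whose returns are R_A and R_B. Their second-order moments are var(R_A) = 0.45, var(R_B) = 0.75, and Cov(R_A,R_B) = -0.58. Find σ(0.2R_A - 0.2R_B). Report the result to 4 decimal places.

var(0.2R_A - 0.2R_B) = (0.2)²·var(R_A) + (-0.2)²·var(R_B) + 2·(0.2)·(-0.2)·Cov(R_A,R_B)
= 0.04·0.45 + 0.04·0.75 + -0.08·-0.58 = 0.0944
σ(0.2R_A - 0.2R_B) = √0.0944 ≈ 0.3072

0.3072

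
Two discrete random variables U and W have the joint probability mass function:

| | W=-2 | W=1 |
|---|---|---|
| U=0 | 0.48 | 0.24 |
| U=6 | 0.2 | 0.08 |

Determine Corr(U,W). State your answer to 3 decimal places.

-0.046

E[U] = 1.68,  E[W] = -1.04
E[UW] = -1.92
Cov(U,W) = E[UW] − E[U]E[W] = -1.92 − (1.68)(-1.04) = -0.1728
V(U) = 7.2576,  V(W) = 1.9584
ρ = -0.1728 / √(7.2576·1.9584) ≈ -0.046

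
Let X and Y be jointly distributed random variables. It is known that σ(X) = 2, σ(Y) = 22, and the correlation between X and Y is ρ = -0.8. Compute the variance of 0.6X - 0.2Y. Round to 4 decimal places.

Var(X) = (2)² = 4;  Var(Y) = (22)² = 484
Cov(X,Y) = ρ·σ(X)·σ(Y) = -0.8·2·22 = -35.2
Var(0.6X - 0.2Y) = (0.6)²·Var(X) + (-0.2)²·Var(Y) + 2·(0.6)·(-0.2)·Cov(X,Y)
= 0.36·4 + 0.04·484 + -0.24·-35.2 = 29.248

29.2480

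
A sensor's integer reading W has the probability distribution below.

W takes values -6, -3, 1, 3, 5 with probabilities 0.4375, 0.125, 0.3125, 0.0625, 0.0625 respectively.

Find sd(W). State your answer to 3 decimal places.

E[W] = (-6)(0.4375) + (-3)(0.125) + (1)(0.3125) + (3)(0.0625) + (5)(0.0625) = -2.1875
E[W²] = (-6)²(0.4375) + (-3)²(0.125) + (1)²(0.3125) + (3)²(0.0625) + (5)²(0.0625) = 19.3125
V(W) = E[W²] − (E[W])² = 19.3125 − (-2.1875)² = 14.52734375
sd(W) = √14.52734375 ≈ 3.811

3.811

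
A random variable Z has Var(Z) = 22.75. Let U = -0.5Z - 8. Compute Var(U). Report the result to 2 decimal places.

5.69

Var(-0.5Z - 8) = (-0.5)²·Var(Z) = 0.25·22.75 = 5.6875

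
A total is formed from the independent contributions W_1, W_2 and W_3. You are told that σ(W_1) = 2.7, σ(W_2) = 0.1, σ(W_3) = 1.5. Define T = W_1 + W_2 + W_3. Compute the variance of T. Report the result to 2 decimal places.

var(W_1) = 7.29, var(W_2) = 0.01, var(W_3) = 2.25
By independence, var(T) = (1)²var(W_1) + (1)²var(W_2) + (1)²var(W_3)
= (1)²·7.29 + (1)²·0.01 + (1)²·2.25 = 9.55

9.55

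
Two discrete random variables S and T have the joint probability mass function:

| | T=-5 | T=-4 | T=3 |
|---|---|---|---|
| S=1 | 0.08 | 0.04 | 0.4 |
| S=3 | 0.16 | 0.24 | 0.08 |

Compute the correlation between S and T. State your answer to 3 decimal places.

-0.587

E[S] = 1.96,  E[T] = -0.88
E[ST] = -3.92
cov(S,T) = E[ST] − E[S]E[T] = -3.92 − (1.96)(-0.88) = -2.1952
var(S) = 0.9984,  var(T) = 14.0256
ρ = -2.1952 / √(0.9984·14.0256) ≈ -0.587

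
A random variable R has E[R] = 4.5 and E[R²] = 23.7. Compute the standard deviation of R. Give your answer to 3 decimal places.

Var(R) = 23.7 − (4.5)² = 3.45
σ(R) = √3.45 ≈ 1.857

1.857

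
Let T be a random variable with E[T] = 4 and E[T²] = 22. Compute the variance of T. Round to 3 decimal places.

var(T) = 22 − (4)² = 6

6.000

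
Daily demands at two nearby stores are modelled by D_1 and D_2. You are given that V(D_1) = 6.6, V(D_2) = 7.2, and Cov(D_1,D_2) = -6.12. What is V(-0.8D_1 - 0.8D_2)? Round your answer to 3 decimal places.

V(-0.8D_1 - 0.8D_2) = (-0.8)²·V(D_1) + (-0.8)²·V(D_2) + 2·(-0.8)·(-0.8)·Cov(D_1,D_2)
= 0.64·6.6 + 0.64·7.2 + 1.28·-6.12 = 0.9984

0.998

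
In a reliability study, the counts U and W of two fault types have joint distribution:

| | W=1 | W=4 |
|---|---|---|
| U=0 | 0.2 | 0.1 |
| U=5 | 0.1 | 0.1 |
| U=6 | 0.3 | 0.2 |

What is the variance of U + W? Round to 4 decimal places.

9.7600

E[U] = 4,  E[W] = 2.2,  E[UW] = 9.1
V(U) = 23 − (4)² = 7;  V(W) = 7 − (2.2)² = 2.16
Cov(U,W) = 9.1 − (4)(2.2) = 0.3
V(U + W) = (1)²·7 + (1)²·2.16 + 2·(1)·(1)·0.3 = 9.76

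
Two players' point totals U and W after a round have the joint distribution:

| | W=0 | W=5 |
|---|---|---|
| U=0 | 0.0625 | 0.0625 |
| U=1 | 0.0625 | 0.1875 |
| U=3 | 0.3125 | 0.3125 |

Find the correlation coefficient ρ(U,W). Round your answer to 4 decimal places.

E[U] = 2.125,  E[W] = 2.8125
E[UW] = 5.625
Cov(U,W) = E[UW] − E[U]E[W] = 5.625 − (2.125)(2.8125) = -0.3515625
V(U) = 1.359375,  V(W) = 6.15234375
ρ = -0.3515625 / √(1.359375·6.15234375) ≈ -0.1216

-0.1216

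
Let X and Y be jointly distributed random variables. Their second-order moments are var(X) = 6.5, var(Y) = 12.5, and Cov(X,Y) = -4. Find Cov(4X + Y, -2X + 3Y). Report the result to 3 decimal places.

Cov(4X + Y, -2X + 3Y) = (4)(-2)var(X) + (1)(3)var(Y) + [(4)(3) + (1)(-2)]Cov(X,Y)
= -8·6.5 + 3·12.5 + 10·-4 = -54.5

-54.500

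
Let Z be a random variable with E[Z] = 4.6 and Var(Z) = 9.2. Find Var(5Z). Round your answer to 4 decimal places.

230.0000

Var(5Z) = (5)²·Var(Z) = 25·9.2 = 230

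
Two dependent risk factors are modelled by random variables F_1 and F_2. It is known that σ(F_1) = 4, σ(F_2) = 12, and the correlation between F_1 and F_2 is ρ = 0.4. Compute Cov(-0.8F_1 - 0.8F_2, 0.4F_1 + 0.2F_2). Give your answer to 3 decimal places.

Var(F_1) = (4)² = 16;  Var(F_2) = (12)² = 144
Cov(F_1,F_2) = ρ·σ(F_1)·σ(F_2) = 0.4·4·12 = 19.2
Cov(-0.8F_1 - 0.8F_2, 0.4F_1 + 0.2F_2) = (-0.8)(0.4)Var(F_1) + (-0.8)(0.2)Var(F_2) + [(-0.8)(0.2) + (-0.8)(0.4)]Cov(F_1,F_2)
= -0.32·16 + -0.16·144 + -0.48·19.2 = -37.376

-37.376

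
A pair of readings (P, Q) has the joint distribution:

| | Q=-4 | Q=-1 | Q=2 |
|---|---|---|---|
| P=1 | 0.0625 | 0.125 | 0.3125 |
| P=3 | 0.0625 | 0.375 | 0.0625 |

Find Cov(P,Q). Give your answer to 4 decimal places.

E[P] = 2,  E[Q] = -0.25
E[PQ] = -1.25
Cov(P,Q) = E[PQ] − E[P]E[Q] = -1.25 − (2)(-0.25) = -0.75

-0.7500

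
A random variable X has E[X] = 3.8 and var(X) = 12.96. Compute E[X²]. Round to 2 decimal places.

E[X²] = var(X) + (E[X])² = 12.96 + (3.8)² = 27.4

27.40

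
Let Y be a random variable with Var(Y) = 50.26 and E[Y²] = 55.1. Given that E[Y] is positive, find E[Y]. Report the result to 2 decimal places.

(E[Y])² = E[Y²] − Var(Y) = 55.1 − 50.26 = 4.84
E[Y] = √4.84 = 2.2

2.20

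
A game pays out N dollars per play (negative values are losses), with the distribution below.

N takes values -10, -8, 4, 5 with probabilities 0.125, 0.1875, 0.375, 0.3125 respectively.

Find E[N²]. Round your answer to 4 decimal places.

38.3125

E[N²] = (-10)²(0.125) + (-8)²(0.1875) + (4)²(0.375) + (5)²(0.3125) = 38.3125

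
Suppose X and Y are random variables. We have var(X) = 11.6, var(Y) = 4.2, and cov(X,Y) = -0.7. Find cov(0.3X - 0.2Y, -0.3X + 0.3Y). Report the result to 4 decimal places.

cov(0.3X - 0.2Y, -0.3X + 0.3Y) = (0.3)(-0.3)var(X) + (-0.2)(0.3)var(Y) + [(0.3)(0.3) + (-0.2)(-0.3)]cov(X,Y)
= -0.09·11.6 + -0.06·4.2 + 0.15·-0.7 = -1.401

-1.4010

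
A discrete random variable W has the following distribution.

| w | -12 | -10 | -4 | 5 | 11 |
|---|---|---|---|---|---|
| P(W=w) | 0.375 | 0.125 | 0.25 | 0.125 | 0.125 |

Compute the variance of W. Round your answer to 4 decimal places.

66.1875

E[W] = (-12)(0.375) + (-10)(0.125) + (-4)(0.25) + (5)(0.125) + (11)(0.125) = -4.75
E[W²] = (-12)²(0.375) + (-10)²(0.125) + (-4)²(0.25) + (5)²(0.125) + (11)²(0.125) = 88.75
Var(W) = E[W²] − (E[W])² = 88.75 − (-4.75)² = 66.1875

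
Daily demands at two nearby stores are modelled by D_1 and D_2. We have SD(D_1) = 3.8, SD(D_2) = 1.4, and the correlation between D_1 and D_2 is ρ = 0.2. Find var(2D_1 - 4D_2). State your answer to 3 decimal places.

var(D_1) = (3.8)² = 14.44;  var(D_2) = (1.4)² = 1.96
cov(D_1,D_2) = ρ·SD(D_1)·SD(D_2) = 0.2·3.8·1.4 = 1.064
var(2D_1 - 4D_2) = (2)²·var(D_1) + (-4)²·var(D_2) + 2·(2)·(-4)·cov(D_1,D_2)
= 4·14.44 + 16·1.96 + -16·1.064 = 72.096

72.096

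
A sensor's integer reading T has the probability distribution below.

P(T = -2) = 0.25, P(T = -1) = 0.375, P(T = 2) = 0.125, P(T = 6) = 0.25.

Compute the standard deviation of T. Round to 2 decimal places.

E[T] = (-2)(0.25) + (-1)(0.375) + (2)(0.125) + (6)(0.25) = 0.875
E[T²] = (-2)²(0.25) + (-1)²(0.375) + (2)²(0.125) + (6)²(0.25) = 10.875
V(T) = E[T²] − (E[T])² = 10.875 − (0.875)² = 10.109375
sd(T) = √10.109375 ≈ 3.18

3.18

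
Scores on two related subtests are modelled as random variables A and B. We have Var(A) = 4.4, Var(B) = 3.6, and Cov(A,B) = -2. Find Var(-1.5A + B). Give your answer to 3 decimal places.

19.500

Var(-1.5A + B) = (-1.5)²·Var(A) + (1)²·Var(B) + 2·(-1.5)·(1)·Cov(A,B)
= 2.25·4.4 + 1·3.6 + -3·-2 = 19.5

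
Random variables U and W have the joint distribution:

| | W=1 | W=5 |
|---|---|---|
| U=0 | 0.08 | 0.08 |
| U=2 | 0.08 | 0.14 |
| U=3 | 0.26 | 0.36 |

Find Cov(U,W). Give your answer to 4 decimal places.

0.1040

E[U] = 2.3,  E[W] = 3.32
E[UW] = 7.74
Cov(U,W) = E[UW] − E[U]E[W] = 7.74 − (2.3)(3.32) = 0.104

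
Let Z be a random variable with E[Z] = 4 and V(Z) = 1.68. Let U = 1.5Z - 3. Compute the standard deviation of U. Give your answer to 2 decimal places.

V(1.5Z - 3) = (1.5)²·1.68 = 3.78
sd(U) = √3.78 ≈ 1.94

1.94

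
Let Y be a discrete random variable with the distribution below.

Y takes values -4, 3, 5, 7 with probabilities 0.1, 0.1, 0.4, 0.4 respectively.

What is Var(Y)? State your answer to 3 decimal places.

E[Y] = (-4)(0.1) + (3)(0.1) + (5)(0.4) + (7)(0.4) = 4.7
E[Y²] = (-4)²(0.1) + (3)²(0.1) + (5)²(0.4) + (7)²(0.4) = 32.1
Var(Y) = E[Y²] − (E[Y])² = 32.1 − (4.7)² = 10.01

10.010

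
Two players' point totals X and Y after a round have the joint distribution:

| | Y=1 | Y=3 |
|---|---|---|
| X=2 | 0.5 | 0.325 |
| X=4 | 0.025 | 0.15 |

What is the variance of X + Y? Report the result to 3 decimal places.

E[X] = 2.35,  E[Y] = 1.95,  E[XY] = 4.85
var(X) = 6.1 − (2.35)² = 0.5775;  var(Y) = 4.8 − (1.95)² = 0.9975
Cov(X,Y) = 4.85 − (2.35)(1.95) = 0.2675
var(X + Y) = (1)²·0.5775 + (1)²·0.9975 + 2·(1)·(1)·0.2675 = 2.11

2.110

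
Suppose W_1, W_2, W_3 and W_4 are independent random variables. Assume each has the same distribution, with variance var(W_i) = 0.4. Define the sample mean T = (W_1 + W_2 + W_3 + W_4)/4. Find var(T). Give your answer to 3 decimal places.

0.100

By independence, var(T) = (0.25)²var(W_1) + (0.25)²var(W_2) + (0.25)²var(W_3) + (0.25)²var(W_4)
= (0.25)²·0.4 + (0.25)²·0.4 + (0.25)²·0.4 + (0.25)²·0.4 = 0.1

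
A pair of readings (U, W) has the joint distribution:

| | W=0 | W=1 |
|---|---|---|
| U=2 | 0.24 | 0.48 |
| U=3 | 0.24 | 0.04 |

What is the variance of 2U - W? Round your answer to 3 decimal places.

1.478

E[U] = 2.28,  E[W] = 0.52,  E[UW] = 1.08
var(U) = 5.4 − (2.28)² = 0.2016;  var(W) = 0.52 − (0.52)² = 0.2496
Cov(U,W) = 1.08 − (2.28)(0.52) = -0.1056
var(2U - W) = (2)²·0.2016 + (-1)²·0.2496 + 2·(2)·(-1)·-0.1056 = 1.4784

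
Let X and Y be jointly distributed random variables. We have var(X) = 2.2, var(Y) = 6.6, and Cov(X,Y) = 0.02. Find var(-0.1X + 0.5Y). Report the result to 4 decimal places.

1.6700

var(-0.1X + 0.5Y) = (-0.1)²·var(X) + (0.5)²·var(Y) + 2·(-0.1)·(0.5)·Cov(X,Y)
= 0.01·2.2 + 0.25·6.6 + -0.1·0.02 = 1.67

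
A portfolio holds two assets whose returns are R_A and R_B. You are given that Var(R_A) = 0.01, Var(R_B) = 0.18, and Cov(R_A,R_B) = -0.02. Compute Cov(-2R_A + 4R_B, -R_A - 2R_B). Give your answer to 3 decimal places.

-1.420

Cov(-2R_A + 4R_B, -R_A - 2R_B) = (-2)(-1)Var(R_A) + (4)(-2)Var(R_B) + [(-2)(-2) + (4)(-1)]Cov(R_A,R_B)
= 2·0.01 + -8·0.18 + 0·-0.02 = -1.42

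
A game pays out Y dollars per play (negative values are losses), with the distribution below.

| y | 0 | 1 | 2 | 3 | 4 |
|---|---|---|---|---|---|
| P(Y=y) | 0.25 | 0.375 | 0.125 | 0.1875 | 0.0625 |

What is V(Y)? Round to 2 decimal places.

E[Y] = (0)(0.25) + (1)(0.375) + (2)(0.125) + (3)(0.1875) + (4)(0.0625) = 1.4375
E[Y²] = (0)²(0.25) + (1)²(0.375) + (2)²(0.125) + (3)²(0.1875) + (4)²(0.0625) = 3.5625
V(Y) = E[Y²] − (E[Y])² = 3.5625 − (1.4375)² = 1.49609375

1.50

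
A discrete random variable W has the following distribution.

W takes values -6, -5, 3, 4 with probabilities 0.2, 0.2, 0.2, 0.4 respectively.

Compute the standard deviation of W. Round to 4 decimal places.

4.5166

E[W] = (-6)(0.2) + (-5)(0.2) + (3)(0.2) + (4)(0.4) = 0
E[W²] = (-6)²(0.2) + (-5)²(0.2) + (3)²(0.2) + (4)²(0.4) = 20.4
Var(W) = E[W²] − (E[W])² = 20.4 − (0)² = 20.4
sd(W) = √20.4 ≈ 4.5166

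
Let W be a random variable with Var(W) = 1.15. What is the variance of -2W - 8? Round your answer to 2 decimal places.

4.60

Var(-2W - 8) = (-2)²·Var(W) = 4·1.15 = 4.6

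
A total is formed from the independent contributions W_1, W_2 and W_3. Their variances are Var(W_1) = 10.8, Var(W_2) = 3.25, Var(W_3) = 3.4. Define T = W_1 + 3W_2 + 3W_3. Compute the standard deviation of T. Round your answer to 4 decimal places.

8.4054

By independence, Var(T) = (1)²Var(W_1) + (3)²Var(W_2) + (3)²Var(W_3)
= (1)²·10.8 + (3)²·3.25 + (3)²·3.4 = 70.65
SD(T) = √70.65 ≈ 8.4054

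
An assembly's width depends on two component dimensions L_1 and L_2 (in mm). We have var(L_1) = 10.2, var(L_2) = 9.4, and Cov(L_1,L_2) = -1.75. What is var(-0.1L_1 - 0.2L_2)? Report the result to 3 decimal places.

var(-0.1L_1 - 0.2L_2) = (-0.1)²·var(L_1) + (-0.2)²·var(L_2) + 2·(-0.1)·(-0.2)·Cov(L_1,L_2)
= 0.01·10.2 + 0.04·9.4 + 0.04·-1.75 = 0.408

0.408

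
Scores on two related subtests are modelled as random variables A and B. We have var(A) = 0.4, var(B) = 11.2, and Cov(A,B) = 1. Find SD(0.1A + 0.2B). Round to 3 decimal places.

0.701

var(0.1A + 0.2B) = (0.1)²·var(A) + (0.2)²·var(B) + 2·(0.1)·(0.2)·Cov(A,B)
= 0.01·0.4 + 0.04·11.2 + 0.04·1 = 0.492
SD(0.1A + 0.2B) = √0.492 ≈ 0.701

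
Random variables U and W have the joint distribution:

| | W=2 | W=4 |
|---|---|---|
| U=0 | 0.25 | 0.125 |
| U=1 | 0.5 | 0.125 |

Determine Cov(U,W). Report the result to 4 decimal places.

E[U] = 0.625,  E[W] = 2.5
E[UW] = 1.5
Cov(U,W) = E[UW] − E[U]E[W] = 1.5 − (0.625)(2.5) = -0.0625

-0.0625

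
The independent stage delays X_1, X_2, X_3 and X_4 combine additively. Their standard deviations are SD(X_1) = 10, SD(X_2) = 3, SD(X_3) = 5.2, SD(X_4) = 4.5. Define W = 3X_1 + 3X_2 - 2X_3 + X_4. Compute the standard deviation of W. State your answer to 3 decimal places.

33.308

V(X_1) = 100, V(X_2) = 9, V(X_3) = 27.04, V(X_4) = 20.25
By independence, V(W) = (3)²V(X_1) + (3)²V(X_2) + (-2)²V(X_3) + (1)²V(X_4)
= (3)²·100 + (3)²·9 + (-2)²·27.04 + (1)²·20.25 = 1109.41
SD(W) = √1109.41 ≈ 33.308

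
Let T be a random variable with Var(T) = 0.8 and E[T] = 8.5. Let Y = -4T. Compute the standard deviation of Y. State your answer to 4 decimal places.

3.5777

Var(-4T) = (-4)²·0.8 = 12.8
SD(Y) = √12.8 ≈ 3.5777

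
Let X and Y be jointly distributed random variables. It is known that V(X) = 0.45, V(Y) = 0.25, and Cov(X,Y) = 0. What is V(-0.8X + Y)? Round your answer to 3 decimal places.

0.538

V(-0.8X + Y) = (-0.8)²·V(X) + (1)²·V(Y) + 2·(-0.8)·(1)·Cov(X,Y)
= 0.64·0.45 + 1·0.25 + -1.6·0 = 0.538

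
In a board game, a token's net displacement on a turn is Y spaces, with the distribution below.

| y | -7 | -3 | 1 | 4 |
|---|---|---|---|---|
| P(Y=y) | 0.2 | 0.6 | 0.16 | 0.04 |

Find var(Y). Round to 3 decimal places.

E[Y] = (-7)(0.2) + (-3)(0.6) + (1)(0.16) + (4)(0.04) = -2.88
E[Y²] = (-7)²(0.2) + (-3)²(0.6) + (1)²(0.16) + (4)²(0.04) = 16
var(Y) = E[Y²] − (E[Y])² = 16 − (-2.88)² = 7.7056

7.706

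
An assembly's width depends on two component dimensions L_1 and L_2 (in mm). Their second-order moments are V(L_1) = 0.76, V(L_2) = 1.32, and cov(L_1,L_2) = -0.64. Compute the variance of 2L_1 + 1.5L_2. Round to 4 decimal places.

2.1700

V(2L_1 + 1.5L_2) = (2)²·V(L_1) + (1.5)²·V(L_2) + 2·(2)·(1.5)·cov(L_1,L_2)
= 4·0.76 + 2.25·1.32 + 6·-0.64 = 2.17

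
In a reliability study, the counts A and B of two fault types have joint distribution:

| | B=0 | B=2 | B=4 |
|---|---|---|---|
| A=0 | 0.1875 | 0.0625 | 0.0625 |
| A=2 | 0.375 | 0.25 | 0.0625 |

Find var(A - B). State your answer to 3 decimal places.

E[A] = 1.375,  E[B] = 1.125,  E[AB] = 1.5
var(A) = 2.75 − (1.375)² = 0.859375;  var(B) = 3.25 − (1.125)² = 1.984375
Cov(A,B) = 1.5 − (1.375)(1.125) = -0.046875
var(A - B) = (1)²·0.859375 + (-1)²·1.984375 + 2·(1)·(-1)·-0.046875 = 2.9375

2.938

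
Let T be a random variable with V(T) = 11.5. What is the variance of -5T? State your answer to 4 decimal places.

287.5000

V(-5T) = (-5)²·V(T) = 25·11.5 = 287.5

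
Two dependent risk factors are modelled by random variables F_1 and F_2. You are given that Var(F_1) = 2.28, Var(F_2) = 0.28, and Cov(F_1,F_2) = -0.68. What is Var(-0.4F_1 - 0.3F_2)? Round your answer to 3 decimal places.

Var(-0.4F_1 - 0.3F_2) = (-0.4)²·Var(F_1) + (-0.3)²·Var(F_2) + 2·(-0.4)·(-0.3)·Cov(F_1,F_2)
= 0.16·2.28 + 0.09·0.28 + 0.24·-0.68 = 0.2268

0.227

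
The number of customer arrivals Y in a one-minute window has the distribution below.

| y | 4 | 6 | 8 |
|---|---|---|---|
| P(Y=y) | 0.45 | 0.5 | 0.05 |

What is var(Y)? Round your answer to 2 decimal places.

E[Y] = (4)(0.45) + (6)(0.5) + (8)(0.05) = 5.2
E[Y²] = (4)²(0.45) + (6)²(0.5) + (8)²(0.05) = 28.4
var(Y) = E[Y²] − (E[Y])² = 28.4 − (5.2)² = 1.36

1.36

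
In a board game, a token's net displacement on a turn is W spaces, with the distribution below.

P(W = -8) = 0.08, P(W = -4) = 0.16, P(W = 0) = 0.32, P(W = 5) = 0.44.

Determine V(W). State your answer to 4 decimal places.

17.8336

E[W] = (-8)(0.08) + (-4)(0.16) + (0)(0.32) + (5)(0.44) = 0.92
E[W²] = (-8)²(0.08) + (-4)²(0.16) + (0)²(0.32) + (5)²(0.44) = 18.68
V(W) = E[W²] − (E[W])² = 18.68 − (0.92)² = 17.8336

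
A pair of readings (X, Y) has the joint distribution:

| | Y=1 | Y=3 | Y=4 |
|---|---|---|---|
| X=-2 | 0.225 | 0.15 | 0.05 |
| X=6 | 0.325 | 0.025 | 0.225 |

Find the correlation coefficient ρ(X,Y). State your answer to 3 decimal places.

E[X] = 2.6,  E[Y] = 2.175
E[XY] = 6.05
Cov(X,Y) = E[XY] − E[X]E[Y] = 6.05 − (2.6)(2.175) = 0.395
var(X) = 15.64,  var(Y) = 1.794375
ρ = 0.395 / √(15.64·1.794375) ≈ 0.075

0.075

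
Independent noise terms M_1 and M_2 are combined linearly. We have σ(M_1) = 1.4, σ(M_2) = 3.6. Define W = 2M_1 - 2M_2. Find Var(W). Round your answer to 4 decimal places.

59.6800

Var(M_1) = 1.96, Var(M_2) = 12.96
By independence, Var(W) = (2)²Var(M_1) + (-2)²Var(M_2)
= (2)²·1.96 + (-2)²·12.96 = 59.68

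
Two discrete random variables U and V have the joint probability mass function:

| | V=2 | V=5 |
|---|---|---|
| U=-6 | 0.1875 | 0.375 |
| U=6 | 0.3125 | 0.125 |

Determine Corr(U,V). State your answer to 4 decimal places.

E[U] = -0.75,  E[V] = 3.5
E[UV] = -6
cov(U,V) = E[UV] − E[U]E[V] = -6 − (-0.75)(3.5) = -3.375
var(U) = 35.4375,  var(V) = 2.25
ρ = -3.375 / √(35.4375·2.25) ≈ -0.3780

-0.3780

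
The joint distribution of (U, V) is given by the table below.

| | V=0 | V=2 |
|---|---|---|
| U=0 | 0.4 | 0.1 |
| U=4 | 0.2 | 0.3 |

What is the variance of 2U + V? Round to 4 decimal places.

20.1600

E[U] = 2,  E[V] = 0.8,  E[UV] = 2.4
var(U) = 8 − (2)² = 4;  var(V) = 1.6 − (0.8)² = 0.96
cov(U,V) = 2.4 − (2)(0.8) = 0.8
var(2U + V) = (2)²·4 + (1)²·0.96 + 2·(2)·(1)·0.8 = 20.16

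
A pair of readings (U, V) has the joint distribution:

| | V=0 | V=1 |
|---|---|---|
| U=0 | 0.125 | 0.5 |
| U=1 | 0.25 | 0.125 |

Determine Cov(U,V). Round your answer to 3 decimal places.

E[U] = 0.375,  E[V] = 0.625
E[UV] = 0.125
Cov(U,V) = E[UV] − E[U]E[V] = 0.125 − (0.375)(0.625) = -0.109375

-0.109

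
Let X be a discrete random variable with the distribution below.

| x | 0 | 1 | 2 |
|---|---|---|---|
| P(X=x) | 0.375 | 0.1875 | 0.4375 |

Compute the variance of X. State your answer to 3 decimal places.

E[X] = (0)(0.375) + (1)(0.1875) + (2)(0.4375) = 1.0625
E[X²] = (0)²(0.375) + (1)²(0.1875) + (2)²(0.4375) = 1.9375
Var(X) = E[X²] − (E[X])² = 1.9375 − (1.0625)² = 0.80859375

0.809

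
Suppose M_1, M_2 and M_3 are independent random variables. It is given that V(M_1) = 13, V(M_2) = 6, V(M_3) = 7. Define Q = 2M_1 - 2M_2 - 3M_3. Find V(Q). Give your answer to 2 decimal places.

139.00

By independence, V(Q) = (2)²V(M_1) + (-2)²V(M_2) + (-3)²V(M_3)
= (2)²·13 + (-2)²·6 + (-3)²·7 = 139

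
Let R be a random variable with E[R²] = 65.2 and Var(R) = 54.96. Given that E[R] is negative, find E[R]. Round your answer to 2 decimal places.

-3.20

(E[R])² = E[R²] − Var(R) = 65.2 − 54.96 = 10.24
E[R] = −√10.24 = -3.2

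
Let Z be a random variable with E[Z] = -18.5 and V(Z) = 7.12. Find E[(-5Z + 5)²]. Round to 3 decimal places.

E[-5Z + 5] = -5·-18.5 + 5 = 97.5
V(-5Z + 5) = (-5)²·7.12 = 178
E[(-5Z + 5)²] = V((-5Z + 5)) + (E[(-5Z + 5)])² = 178 + (97.5)² = 9684.25

9684.250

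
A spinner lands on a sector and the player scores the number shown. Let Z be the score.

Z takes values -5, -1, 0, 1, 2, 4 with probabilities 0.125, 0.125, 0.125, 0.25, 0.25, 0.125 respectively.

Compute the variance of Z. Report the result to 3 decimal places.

6.250

E[Z] = (-5)(0.125) + (-1)(0.125) + (0)(0.125) + (1)(0.25) + (2)(0.25) + (4)(0.125) = 0.5
E[Z²] = (-5)²(0.125) + (-1)²(0.125) + (0)²(0.125) + (1)²(0.25) + (2)²(0.25) + (4)²(0.125) = 6.5
Var(Z) = E[Z²] − (E[Z])² = 6.5 − (0.5)² = 6.25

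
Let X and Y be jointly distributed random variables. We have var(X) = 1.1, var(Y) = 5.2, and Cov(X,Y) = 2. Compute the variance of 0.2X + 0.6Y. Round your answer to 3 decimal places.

2.396

var(0.2X + 0.6Y) = (0.2)²·var(X) + (0.6)²·var(Y) + 2·(0.2)·(0.6)·Cov(X,Y)
= 0.04·1.1 + 0.36·5.2 + 0.24·2 = 2.396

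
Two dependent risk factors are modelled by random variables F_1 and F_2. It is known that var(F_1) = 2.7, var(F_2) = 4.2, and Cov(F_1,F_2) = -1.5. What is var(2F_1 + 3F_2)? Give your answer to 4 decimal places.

30.6000

var(2F_1 + 3F_2) = (2)²·var(F_1) + (3)²·var(F_2) + 2·(2)·(3)·Cov(F_1,F_2)
= 4·2.7 + 9·4.2 + 12·-1.5 = 30.6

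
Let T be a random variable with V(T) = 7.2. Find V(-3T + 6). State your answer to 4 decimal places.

64.8000

V(-3T + 6) = (-3)²·V(T) = 9·7.2 = 64.8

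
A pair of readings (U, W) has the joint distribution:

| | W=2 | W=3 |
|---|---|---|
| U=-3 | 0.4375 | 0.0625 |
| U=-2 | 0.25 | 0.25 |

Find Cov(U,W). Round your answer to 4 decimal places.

E[U] = -2.5,  E[W] = 2.3125
E[UW] = -5.6875
Cov(U,W) = E[UW] − E[U]E[W] = -5.6875 − (-2.5)(2.3125) = 0.09375

0.0938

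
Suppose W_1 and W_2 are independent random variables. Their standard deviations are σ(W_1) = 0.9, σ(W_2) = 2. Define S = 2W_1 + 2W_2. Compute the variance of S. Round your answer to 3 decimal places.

19.240

Var(W_1) = 0.81, Var(W_2) = 4
By independence, Var(S) = (2)²Var(W_1) + (2)²Var(W_2)
= (2)²·0.81 + (2)²·4 = 19.24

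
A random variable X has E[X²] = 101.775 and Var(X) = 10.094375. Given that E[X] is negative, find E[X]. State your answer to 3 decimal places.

(E[X])² = E[X²] − Var(X) = 101.775 − 10.094375 = 91.680625
E[X] = −√91.680625 = -9.575

-9.575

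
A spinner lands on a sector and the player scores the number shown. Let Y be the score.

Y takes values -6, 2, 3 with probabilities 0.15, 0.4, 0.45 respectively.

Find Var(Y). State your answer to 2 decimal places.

9.49

E[Y] = (-6)(0.15) + (2)(0.4) + (3)(0.45) = 1.25
E[Y²] = (-6)²(0.15) + (2)²(0.4) + (3)²(0.45) = 11.05
Var(Y) = E[Y²] − (E[Y])² = 11.05 − (1.25)² = 9.4875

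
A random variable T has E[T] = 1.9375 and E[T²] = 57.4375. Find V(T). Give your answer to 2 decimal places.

V(T) = 57.4375 − (1.9375)² = 53.68359375

53.68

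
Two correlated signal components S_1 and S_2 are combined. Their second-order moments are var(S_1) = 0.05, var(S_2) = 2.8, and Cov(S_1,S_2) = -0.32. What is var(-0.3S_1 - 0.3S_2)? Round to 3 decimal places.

0.199

var(-0.3S_1 - 0.3S_2) = (-0.3)²·var(S_1) + (-0.3)²·var(S_2) + 2·(-0.3)·(-0.3)·Cov(S_1,S_2)
= 0.09·0.05 + 0.09·2.8 + 0.18·-0.32 = 0.1989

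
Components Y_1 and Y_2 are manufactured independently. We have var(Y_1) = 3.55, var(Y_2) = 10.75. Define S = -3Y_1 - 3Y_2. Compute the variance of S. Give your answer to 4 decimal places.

By independence, var(S) = (-3)²var(Y_1) + (-3)²var(Y_2)
= (-3)²·3.55 + (-3)²·10.75 = 128.7

128.7000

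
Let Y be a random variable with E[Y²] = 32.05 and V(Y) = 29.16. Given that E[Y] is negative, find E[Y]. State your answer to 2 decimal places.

-1.70

(E[Y])² = E[Y²] − V(Y) = 32.05 − 29.16 = 2.89
E[Y] = −√2.89 = -1.7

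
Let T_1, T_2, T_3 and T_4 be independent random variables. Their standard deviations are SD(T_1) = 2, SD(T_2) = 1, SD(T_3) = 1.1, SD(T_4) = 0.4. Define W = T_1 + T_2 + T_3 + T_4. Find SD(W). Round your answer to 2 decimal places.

2.52

V(T_1) = 4, V(T_2) = 1, V(T_3) = 1.21, V(T_4) = 0.16
By independence, V(W) = (1)²V(T_1) + (1)²V(T_2) + (1)²V(T_3) + (1)²V(T_4)
= (1)²·4 + (1)²·1 + (1)²·1.21 + (1)²·0.16 = 6.37
SD(W) = √6.37 ≈ 2.52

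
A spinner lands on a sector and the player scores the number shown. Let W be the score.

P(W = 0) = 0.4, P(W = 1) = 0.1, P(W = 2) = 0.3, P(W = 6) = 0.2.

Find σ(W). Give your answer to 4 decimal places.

E[W] = (0)(0.4) + (1)(0.1) + (2)(0.3) + (6)(0.2) = 1.9
E[W²] = (0)²(0.4) + (1)²(0.1) + (2)²(0.3) + (6)²(0.2) = 8.5
V(W) = E[W²] − (E[W])² = 8.5 − (1.9)² = 4.89
σ(W) = √4.89 ≈ 2.2113

2.2113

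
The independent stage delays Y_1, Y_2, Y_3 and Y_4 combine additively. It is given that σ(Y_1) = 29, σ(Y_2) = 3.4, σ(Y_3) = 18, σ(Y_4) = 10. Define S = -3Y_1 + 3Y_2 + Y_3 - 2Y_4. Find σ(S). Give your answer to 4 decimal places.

Var(Y_1) = 841, Var(Y_2) = 11.56, Var(Y_3) = 324, Var(Y_4) = 100
By independence, Var(S) = (-3)²Var(Y_1) + (3)²Var(Y_2) + (1)²Var(Y_3) + (-2)²Var(Y_4)
= (-3)²·841 + (3)²·11.56 + (1)²·324 + (-2)²·100 = 8397.04
σ(S) = √8397.04 ≈ 91.6354

91.6354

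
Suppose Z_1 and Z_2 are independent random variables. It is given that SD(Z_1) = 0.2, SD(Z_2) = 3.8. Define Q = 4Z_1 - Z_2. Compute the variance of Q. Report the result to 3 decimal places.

15.080

Var(Z_1) = 0.04, Var(Z_2) = 14.44
By independence, Var(Q) = (4)²Var(Z_1) + (-1)²Var(Z_2)
= (4)²·0.04 + (-1)²·14.44 = 15.08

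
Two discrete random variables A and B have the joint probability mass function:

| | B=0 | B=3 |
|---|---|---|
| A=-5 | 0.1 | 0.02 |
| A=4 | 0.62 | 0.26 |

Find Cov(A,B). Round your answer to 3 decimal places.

E[A] = 2.92,  E[B] = 0.84
E[AB] = 2.82
Cov(A,B) = E[AB] − E[A]E[B] = 2.82 − (2.92)(0.84) = 0.3672

0.367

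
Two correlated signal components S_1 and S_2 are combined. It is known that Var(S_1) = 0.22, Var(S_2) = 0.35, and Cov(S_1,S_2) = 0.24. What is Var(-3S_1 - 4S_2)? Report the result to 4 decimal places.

13.3400

Var(-3S_1 - 4S_2) = (-3)²·Var(S_1) + (-4)²·Var(S_2) + 2·(-3)·(-4)·Cov(S_1,S_2)
= 9·0.22 + 16·0.35 + 24·0.24 = 13.34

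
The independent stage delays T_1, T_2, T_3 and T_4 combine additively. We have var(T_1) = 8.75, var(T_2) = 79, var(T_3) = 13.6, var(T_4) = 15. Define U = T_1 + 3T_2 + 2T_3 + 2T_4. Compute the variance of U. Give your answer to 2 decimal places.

834.15

By independence, var(U) = (1)²var(T_1) + (3)²var(T_2) + (2)²var(T_3) + (2)²var(T_4)
= (1)²·8.75 + (3)²·79 + (2)²·13.6 + (2)²·15 = 834.15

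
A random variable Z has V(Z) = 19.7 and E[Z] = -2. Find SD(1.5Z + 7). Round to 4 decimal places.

6.6577

V(1.5Z + 7) = (1.5)²·19.7 = 44.325
SD(1.5Z + 7) = √44.325 ≈ 6.6577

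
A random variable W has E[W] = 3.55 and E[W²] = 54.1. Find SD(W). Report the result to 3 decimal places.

6.442

V(W) = 54.1 − (3.55)² = 41.4975
SD(W) = √41.4975 ≈ 6.442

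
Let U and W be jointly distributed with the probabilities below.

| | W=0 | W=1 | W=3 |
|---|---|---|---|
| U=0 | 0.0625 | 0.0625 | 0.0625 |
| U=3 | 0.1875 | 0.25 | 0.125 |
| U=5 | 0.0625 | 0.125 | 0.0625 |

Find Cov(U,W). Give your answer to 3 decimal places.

-0.051

E[U] = 2.9375,  E[W] = 1.1875
E[UW] = 3.4375
Cov(U,W) = E[UW] − E[U]E[W] = 3.4375 − (2.9375)(1.1875) = -0.05078125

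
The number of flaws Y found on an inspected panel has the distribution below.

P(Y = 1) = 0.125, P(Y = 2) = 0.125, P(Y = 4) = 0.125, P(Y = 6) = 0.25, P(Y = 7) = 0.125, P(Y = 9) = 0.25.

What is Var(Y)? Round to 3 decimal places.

7.750

E[Y] = (1)(0.125) + (2)(0.125) + (4)(0.125) + (6)(0.25) + (7)(0.125) + (9)(0.25) = 5.5
E[Y²] = (1)²(0.125) + (2)²(0.125) + (4)²(0.125) + (6)²(0.25) + (7)²(0.125) + (9)²(0.25) = 38
Var(Y) = E[Y²] − (E[Y])² = 38 − (5.5)² = 7.75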